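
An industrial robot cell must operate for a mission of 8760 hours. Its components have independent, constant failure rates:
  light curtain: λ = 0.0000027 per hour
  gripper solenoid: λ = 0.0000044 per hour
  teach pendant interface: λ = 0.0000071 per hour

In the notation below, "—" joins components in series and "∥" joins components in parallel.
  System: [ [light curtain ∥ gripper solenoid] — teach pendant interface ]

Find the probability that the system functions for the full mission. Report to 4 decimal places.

R(light curtain) = exp(−0.0000027 × 8760) = 0.976626
R(gripper solenoid) = exp(−0.0000044 × 8760) = 0.962189
R(teach pendant interface) = exp(−0.0000071 × 8760) = 0.939699
Parallel (light curtain and gripper solenoid): 1 − (1 − 0.976626)(1 − 0.962189) = 0.999116
Series ([0.999116] and teach pendant interface): 0.999116 × 0.939699 = 0.9389

0.9389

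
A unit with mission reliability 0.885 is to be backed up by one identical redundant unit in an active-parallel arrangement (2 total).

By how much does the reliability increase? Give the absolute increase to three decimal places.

0.102

R_before = 0.885
R_after = 1 − (1 − 0.885)^2 = 0.987
ΔR = 0.987 − 0.885 = 0.102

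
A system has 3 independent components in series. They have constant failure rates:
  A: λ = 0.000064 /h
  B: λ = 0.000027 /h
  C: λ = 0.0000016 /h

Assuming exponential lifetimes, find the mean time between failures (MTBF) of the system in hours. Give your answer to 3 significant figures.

10800

Series of exponential components: λ_sys = Σ λ_i
λ_sys = 0.000064 + 0.000027 + 0.0000016 = 9.2600e-05 /h
MTBF = 1 / λ_sys = 10800 h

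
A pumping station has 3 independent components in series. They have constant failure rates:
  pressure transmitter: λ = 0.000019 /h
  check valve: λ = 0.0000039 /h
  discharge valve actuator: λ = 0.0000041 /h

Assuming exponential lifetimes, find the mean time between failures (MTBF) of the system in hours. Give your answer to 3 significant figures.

Series of exponential components: λ_sys = Σ λ_i
λ_sys = 0.000019 + 0.0000039 + 0.0000041 = 2.7000e-05 /h
MTBF = 1 / λ_sys = 37000 h

37000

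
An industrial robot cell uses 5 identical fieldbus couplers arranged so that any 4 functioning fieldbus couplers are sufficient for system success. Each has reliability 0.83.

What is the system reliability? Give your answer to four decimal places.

R = Σ_{i=4}^{5} C(5,i) p^i (1−p)^{5−i} with p = 0.83
C(5,4)·0.83^4·0.17^1 = 0.403396
C(5,5)·0.83^5·0.17^0 = 0.393904
Sum = 0.7973

0.7973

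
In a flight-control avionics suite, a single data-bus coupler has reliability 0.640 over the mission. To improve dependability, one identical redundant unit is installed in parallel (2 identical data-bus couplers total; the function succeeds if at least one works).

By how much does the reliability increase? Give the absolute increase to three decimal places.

0.230

R_before = 0.640
R_after = 1 − (1 − 0.640)^2 = 0.870
ΔR = 0.870 − 0.640 = 0.230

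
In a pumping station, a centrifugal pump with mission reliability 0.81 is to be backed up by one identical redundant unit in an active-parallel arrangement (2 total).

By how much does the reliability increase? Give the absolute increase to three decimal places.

R_before = 0.81
R_after = 1 − (1 − 0.81)^2 = 0.964
ΔR = 0.964 − 0.81 = 0.154

0.154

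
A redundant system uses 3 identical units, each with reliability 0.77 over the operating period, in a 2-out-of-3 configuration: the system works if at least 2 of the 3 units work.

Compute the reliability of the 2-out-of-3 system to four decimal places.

0.8656

R = Σ_{i=2}^{3} C(3,i) p^i (1−p)^{3−i} with p = 0.77
C(3,2)·0.77^2·0.23^1 = 0.409101
C(3,3)·0.77^3·0.23^0 = 0.456533
Sum = 0.8656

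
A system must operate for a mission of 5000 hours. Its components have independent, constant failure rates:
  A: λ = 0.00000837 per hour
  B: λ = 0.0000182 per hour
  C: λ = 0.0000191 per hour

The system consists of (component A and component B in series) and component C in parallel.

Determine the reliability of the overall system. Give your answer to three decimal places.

R(A) = exp(−0.00000837 × 5000) = 0.95901
R(B) = exp(−0.0000182 × 5000) = 0.91302
R(C) = exp(−0.0000191 × 5000) = 0.90892
Series (A and B): 0.95901 × 0.91302 = 0.87560
Parallel ([0.87560] and C): 1 − (1 − 0.87560)(1 − 0.90892) = 0.989

0.989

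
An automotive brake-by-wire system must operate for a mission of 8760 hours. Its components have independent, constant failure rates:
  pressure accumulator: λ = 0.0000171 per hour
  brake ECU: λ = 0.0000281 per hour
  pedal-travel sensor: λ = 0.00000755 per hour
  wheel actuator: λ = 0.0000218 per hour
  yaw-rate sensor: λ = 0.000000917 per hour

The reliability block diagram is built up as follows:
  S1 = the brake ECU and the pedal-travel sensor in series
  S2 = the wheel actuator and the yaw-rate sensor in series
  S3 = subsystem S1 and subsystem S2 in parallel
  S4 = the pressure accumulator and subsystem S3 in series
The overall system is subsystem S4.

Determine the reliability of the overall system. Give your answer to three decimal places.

0.819

R(pressure accumulator) = exp(−0.0000171 × 8760) = 0.86088
R(brake ECU) = exp(−0.0000281 × 8760) = 0.78180
R(pedal-travel sensor) = exp(−0.00000755 × 8760) = 0.93600
R(wheel actuator) = exp(−0.0000218 × 8760) = 0.82616
R(yaw-rate sensor) = exp(−0.000000917 × 8760) = 0.99200
Series (brake ECU and pedal-travel sensor): 0.78180 × 0.93600 = 0.73176
Series (wheel actuator and yaw-rate sensor): 0.82616 × 0.99200 = 0.81955
Parallel ([0.73176] and [0.81955]): 1 − (1 − 0.73176)(1 − 0.81955) = 0.95160
Series (pressure accumulator and [0.95160]): 0.86088 × 0.95160 = 0.819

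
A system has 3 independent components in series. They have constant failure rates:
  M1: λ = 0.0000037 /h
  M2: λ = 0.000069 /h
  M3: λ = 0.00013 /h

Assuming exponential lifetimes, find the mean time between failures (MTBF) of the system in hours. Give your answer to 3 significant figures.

4930

Series of exponential components: λ_sys = Σ λ_i
λ_sys = 0.0000037 + 0.000069 + 0.00013 = 2.0270e-04 /h
MTBF = 1 / λ_sys = 4930 h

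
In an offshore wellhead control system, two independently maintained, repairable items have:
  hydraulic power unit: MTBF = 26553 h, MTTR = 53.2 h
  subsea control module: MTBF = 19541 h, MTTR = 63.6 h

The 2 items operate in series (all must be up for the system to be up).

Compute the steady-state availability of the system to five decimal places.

A(hydraulic power unit) = MTBF/(MTBF+MTTR) = 26553/(26553+53.2) = 0.998000
A(subsea control module) = MTBF/(MTBF+MTTR) = 19541/(19541+63.6) = 0.996756
Series availability: 0.998000 × 0.996756 = 0.99476

0.99476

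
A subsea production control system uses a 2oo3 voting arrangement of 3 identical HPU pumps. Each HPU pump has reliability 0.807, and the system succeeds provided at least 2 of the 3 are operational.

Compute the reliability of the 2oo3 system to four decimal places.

0.9026

R = Σ_{i=2}^{3} C(3,i) p^i (1−p)^{3−i} with p = 0.807
C(3,2)·0.807^2·0.193^1 = 0.377073
C(3,3)·0.807^3·0.193^0 = 0.525558
Sum = 0.9026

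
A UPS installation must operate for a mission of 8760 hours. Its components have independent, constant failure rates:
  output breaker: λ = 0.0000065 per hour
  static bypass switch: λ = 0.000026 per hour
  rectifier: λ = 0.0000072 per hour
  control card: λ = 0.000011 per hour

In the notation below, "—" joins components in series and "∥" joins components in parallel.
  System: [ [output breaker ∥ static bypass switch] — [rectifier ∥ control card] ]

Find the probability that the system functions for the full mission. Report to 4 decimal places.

R(output breaker) = exp(−0.0000065 × 8760) = 0.944651
R(static bypass switch) = exp(−0.000026 × 8760) = 0.796315
R(rectifier) = exp(−0.0000072 × 8760) = 0.938876
R(control card) = exp(−0.000011 × 8760) = 0.908137
Parallel (output breaker and static bypass switch): 1 − (1 − 0.944651)(1 − 0.796315) = 0.988726
Parallel (rectifier and control card): 1 − (1 − 0.938876)(1 − 0.908137) = 0.994385
Series ([0.988726] and [0.994385]): 0.988726 × 0.994385 = 0.9832

0.9832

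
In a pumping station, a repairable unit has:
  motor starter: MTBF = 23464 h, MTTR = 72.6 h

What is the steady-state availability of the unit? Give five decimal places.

0.99692

A(motor starter) = MTBF/(MTBF+MTTR) = 23464/(23464+72.6) = 0.99692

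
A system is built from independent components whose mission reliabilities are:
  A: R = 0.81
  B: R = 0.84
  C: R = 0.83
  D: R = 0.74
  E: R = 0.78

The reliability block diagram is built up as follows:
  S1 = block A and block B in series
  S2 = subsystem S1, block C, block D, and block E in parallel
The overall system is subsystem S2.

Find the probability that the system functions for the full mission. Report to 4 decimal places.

0.9969

Series (A and B): 0.810000 × 0.840000 = 0.680400
Parallel ([0.680400], C, D, and E): 1 − (1 − 0.680400)(1 − 0.830000)(1 − 0.740000)(1 − 0.780000) = 0.9969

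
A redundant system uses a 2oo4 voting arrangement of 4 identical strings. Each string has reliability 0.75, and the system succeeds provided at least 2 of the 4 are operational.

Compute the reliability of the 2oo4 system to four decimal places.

R = Σ_{i=2}^{4} C(4,i) p^i (1−p)^{4−i} with p = 0.75
C(4,2)·0.75^2·0.25^2 = 0.210938
C(4,3)·0.75^3·0.25^1 = 0.421875
C(4,4)·0.75^4·0.25^0 = 0.316406
Sum = 0.9492

0.9492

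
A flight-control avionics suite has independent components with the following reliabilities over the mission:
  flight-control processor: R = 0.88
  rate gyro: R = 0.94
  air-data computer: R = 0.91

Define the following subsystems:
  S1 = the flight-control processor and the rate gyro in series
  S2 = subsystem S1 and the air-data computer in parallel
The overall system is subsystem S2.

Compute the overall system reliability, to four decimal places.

0.9844

Series (flight-control processor and rate gyro): 0.880000 × 0.940000 = 0.827200
Parallel ([0.827200] and air-data computer): 1 − (1 − 0.827200)(1 − 0.910000) = 0.9844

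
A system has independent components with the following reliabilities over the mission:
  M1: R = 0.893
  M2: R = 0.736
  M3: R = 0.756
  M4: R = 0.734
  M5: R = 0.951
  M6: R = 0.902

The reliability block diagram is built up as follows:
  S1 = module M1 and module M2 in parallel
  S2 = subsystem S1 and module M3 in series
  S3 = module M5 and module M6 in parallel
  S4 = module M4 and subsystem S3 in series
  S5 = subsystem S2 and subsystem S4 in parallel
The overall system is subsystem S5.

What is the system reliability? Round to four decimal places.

Parallel (M1 and M2): 1 − (1 − 0.893000)(1 − 0.736000) = 0.971752
Series ([0.971752] and M3): 0.971752 × 0.756000 = 0.734645
Parallel (M5 and M6): 1 − (1 − 0.951000)(1 − 0.902000) = 0.995198
Series (M4 and [0.995198]): 0.734000 × 0.995198 = 0.730475
Parallel ([0.734645] and [0.730475]): 1 − (1 − 0.734645)(1 − 0.730475) = 0.9285

0.9285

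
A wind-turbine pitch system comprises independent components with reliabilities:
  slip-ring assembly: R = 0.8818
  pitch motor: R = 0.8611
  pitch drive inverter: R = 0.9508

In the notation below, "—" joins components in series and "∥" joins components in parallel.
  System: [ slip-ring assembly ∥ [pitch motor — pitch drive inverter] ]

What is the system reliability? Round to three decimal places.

0.979

Series (pitch motor and pitch drive inverter): 0.86110 × 0.95080 = 0.81873
Parallel (slip-ring assembly and [0.81873]): 1 − (1 − 0.88180)(1 − 0.81873) = 0.979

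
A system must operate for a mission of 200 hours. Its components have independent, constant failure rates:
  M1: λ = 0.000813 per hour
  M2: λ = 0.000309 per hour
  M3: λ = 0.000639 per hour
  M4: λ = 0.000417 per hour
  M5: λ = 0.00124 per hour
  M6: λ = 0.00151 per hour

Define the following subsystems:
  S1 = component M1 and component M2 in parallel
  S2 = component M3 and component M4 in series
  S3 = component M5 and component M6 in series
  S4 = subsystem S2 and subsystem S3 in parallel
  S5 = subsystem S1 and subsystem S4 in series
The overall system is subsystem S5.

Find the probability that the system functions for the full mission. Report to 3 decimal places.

0.911

R(M1) = exp(−0.000813 × 200) = 0.84993
R(M2) = exp(−0.000309 × 200) = 0.94007
R(M3) = exp(−0.000639 × 200) = 0.88003
R(M4) = exp(−0.000417 × 200) = 0.91998
R(M5) = exp(−0.00124 × 200) = 0.78036
R(M6) = exp(−0.00151 × 200) = 0.73934
Parallel (M1 and M2): 1 − (1 − 0.84993)(1 − 0.94007) = 0.99101
Series (M3 and M4): 0.88003 × 0.91998 = 0.80961
Series (M5 and M6): 0.78036 × 0.73934 = 0.57695
Parallel ([0.80961] and [0.57695]): 1 − (1 − 0.80961)(1 − 0.57695) = 0.91946
Series ([0.99101] and [0.91946]): 0.99101 × 0.91946 = 0.911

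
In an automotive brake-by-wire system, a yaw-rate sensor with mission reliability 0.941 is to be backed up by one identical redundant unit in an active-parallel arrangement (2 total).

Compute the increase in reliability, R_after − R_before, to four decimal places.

0.0555

R_before = 0.941
R_after = 1 − (1 − 0.941)^2 = 0.9965
ΔR = 0.9965 − 0.941 = 0.0555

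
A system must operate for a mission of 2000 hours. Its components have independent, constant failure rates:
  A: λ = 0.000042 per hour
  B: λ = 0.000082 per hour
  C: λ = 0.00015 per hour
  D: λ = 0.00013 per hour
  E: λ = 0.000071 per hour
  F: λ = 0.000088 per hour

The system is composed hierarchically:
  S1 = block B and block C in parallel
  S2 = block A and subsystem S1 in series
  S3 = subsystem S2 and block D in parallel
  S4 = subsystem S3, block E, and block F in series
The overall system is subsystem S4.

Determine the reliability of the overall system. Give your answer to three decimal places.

0.708

R(A) = exp(−0.000042 × 2000) = 0.91943
R(B) = exp(−0.000082 × 2000) = 0.84874
R(C) = exp(−0.00015 × 2000) = 0.74082
R(D) = exp(−0.00013 × 2000) = 0.77105
R(E) = exp(−0.000071 × 2000) = 0.86762
R(F) = exp(−0.000088 × 2000) = 0.83862
Parallel (B and C): 1 − (1 − 0.84874)(1 − 0.74082) = 0.96080
Series (A and [0.96080]): 0.91943 × 0.96080 = 0.88339
Parallel ([0.88339] and D): 1 − (1 − 0.88339)(1 − 0.77105) = 0.97330
Series ([0.97330], E, and F): 0.97330 × 0.86762 × 0.83862 = 0.708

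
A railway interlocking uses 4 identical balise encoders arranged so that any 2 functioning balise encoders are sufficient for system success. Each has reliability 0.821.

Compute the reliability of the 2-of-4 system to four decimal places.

R = Σ_{i=2}^{4} C(4,i) p^i (1−p)^{4−i} with p = 0.821
C(4,2)·0.821^2·0.179^2 = 0.129582
C(4,3)·0.821^3·0.179^1 = 0.396226
C(4,4)·0.821^4·0.179^0 = 0.454331
Sum = 0.9801

0.9801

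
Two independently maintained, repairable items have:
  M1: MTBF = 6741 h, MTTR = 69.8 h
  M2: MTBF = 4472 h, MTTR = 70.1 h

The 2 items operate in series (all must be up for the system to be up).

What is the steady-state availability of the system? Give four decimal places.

0.9745

A(M1) = MTBF/(MTBF+MTTR) = 6741/(6741+69.8) = 0.989752
A(M2) = MTBF/(MTBF+MTTR) = 4472/(4472+70.1) = 0.984567
Series availability: 0.989752 × 0.984567 = 0.9745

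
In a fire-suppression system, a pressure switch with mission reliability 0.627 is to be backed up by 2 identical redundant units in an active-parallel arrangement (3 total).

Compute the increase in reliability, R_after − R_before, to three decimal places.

0.321

R_before = 0.627
R_after = 1 − (1 − 0.627)^3 = 0.948
ΔR = 0.948 − 0.627 = 0.321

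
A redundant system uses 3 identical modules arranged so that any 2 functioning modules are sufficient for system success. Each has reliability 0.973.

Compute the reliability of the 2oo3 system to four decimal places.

0.9979

R = Σ_{i=2}^{3} C(3,i) p^i (1−p)^{3−i} with p = 0.973
C(3,2)·0.973^2·0.027^1 = 0.076685
C(3,3)·0.973^3·0.027^0 = 0.921167
Sum = 0.9979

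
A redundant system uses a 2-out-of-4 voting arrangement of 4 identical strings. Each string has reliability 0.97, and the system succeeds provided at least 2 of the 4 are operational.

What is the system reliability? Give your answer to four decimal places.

0.9999

R = Σ_{i=2}^{4} C(4,i) p^i (1−p)^{4−i} with p = 0.97
C(4,2)·0.97^2·0.03^2 = 0.005081
C(4,3)·0.97^3·0.03^1 = 0.109521
C(4,4)·0.97^4·0.03^0 = 0.885293
Sum = 0.9999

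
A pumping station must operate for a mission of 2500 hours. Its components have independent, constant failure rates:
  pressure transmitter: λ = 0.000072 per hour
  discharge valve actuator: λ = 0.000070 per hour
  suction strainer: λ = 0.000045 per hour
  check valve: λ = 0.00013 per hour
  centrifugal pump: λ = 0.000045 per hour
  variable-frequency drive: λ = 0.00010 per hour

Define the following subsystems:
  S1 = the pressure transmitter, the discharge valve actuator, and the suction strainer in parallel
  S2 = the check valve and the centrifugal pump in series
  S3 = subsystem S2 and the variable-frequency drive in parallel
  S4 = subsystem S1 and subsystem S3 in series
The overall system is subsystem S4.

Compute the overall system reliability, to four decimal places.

R(pressure transmitter) = exp(−0.000072 × 2500) = 0.835270
R(discharge valve actuator) = exp(−0.000070 × 2500) = 0.839457
R(suction strainer) = exp(−0.000045 × 2500) = 0.893597
R(check valve) = exp(−0.00013 × 2500) = 0.722527
R(centrifugal pump) = exp(−0.000045 × 2500) = 0.893597
R(variable-frequency drive) = exp(−0.00010 × 2500) = 0.778801
Parallel (pressure transmitter, discharge valve actuator, and suction strainer): 1 − (1 − 0.835270)(1 − 0.839457)(1 − 0.893597) = 0.997186
Series (check valve and centrifugal pump): 0.722527 × 0.893597 = 0.645648
Parallel ([0.645648] and variable-frequency drive): 1 − (1 − 0.645648)(1 − 0.778801) = 0.921618
Series ([0.997186] and [0.921618]): 0.997186 × 0.921618 = 0.9190

0.9190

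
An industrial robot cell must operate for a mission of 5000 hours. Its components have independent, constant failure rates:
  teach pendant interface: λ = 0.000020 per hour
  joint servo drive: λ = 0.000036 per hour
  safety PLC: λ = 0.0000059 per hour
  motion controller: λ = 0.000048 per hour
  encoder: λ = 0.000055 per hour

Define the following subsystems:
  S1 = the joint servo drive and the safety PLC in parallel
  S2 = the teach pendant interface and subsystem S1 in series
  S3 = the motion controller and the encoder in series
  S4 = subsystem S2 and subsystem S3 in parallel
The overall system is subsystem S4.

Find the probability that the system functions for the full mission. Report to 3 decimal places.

0.960

R(teach pendant interface) = exp(−0.000020 × 5000) = 0.90484
R(joint servo drive) = exp(−0.000036 × 5000) = 0.83527
R(safety PLC) = exp(−0.0000059 × 5000) = 0.97093
R(motion controller) = exp(−0.000048 × 5000) = 0.78663
R(encoder) = exp(−0.000055 × 5000) = 0.75957
Parallel (joint servo drive and safety PLC): 1 − (1 − 0.83527)(1 − 0.97093) = 0.99521
Series (teach pendant interface and [0.99521]): 0.90484 × 0.99521 = 0.90051
Series (motion controller and encoder): 0.78663 × 0.75957 = 0.59750
Parallel ([0.90051] and [0.59750]): 1 − (1 − 0.90051)(1 − 0.59750) = 0.960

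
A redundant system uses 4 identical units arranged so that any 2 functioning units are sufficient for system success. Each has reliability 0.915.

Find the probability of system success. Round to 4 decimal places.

0.9977

R = Σ_{i=2}^{4} C(4,i) p^i (1−p)^{4−i} with p = 0.915
C(4,2)·0.915^2·0.085^2 = 0.036294
C(4,3)·0.915^3·0.085^1 = 0.260461
C(4,4)·0.915^4·0.085^0 = 0.700946
Sum = 0.9977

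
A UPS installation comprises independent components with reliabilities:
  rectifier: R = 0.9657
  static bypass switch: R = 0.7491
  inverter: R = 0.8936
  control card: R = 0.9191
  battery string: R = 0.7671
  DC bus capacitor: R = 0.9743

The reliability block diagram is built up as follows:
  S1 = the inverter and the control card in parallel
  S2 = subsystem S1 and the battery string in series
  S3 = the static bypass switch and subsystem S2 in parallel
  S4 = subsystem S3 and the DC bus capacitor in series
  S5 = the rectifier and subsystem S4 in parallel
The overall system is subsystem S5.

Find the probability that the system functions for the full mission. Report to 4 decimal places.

0.9971

Parallel (inverter and control card): 1 − (1 − 0.893600)(1 − 0.919100) = 0.991392
Series ([0.991392] and battery string): 0.991392 × 0.767100 = 0.760497
Parallel (static bypass switch and [0.760497]): 1 − (1 − 0.749100)(1 − 0.760497) = 0.939909
Series ([0.939909] and DC bus capacitor): 0.939909 × 0.974300 = 0.915753
Parallel (rectifier and [0.915753]): 1 − (1 − 0.965700)(1 − 0.915753) = 0.9971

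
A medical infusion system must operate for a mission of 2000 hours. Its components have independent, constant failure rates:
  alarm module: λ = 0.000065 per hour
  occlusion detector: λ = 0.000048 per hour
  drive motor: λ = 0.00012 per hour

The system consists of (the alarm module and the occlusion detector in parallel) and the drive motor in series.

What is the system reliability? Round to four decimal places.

R(alarm module) = exp(−0.000065 × 2000) = 0.878095
R(occlusion detector) = exp(−0.000048 × 2000) = 0.908464
R(drive motor) = exp(−0.00012 × 2000) = 0.786628
Parallel (alarm module and occlusion detector): 1 − (1 − 0.878095)(1 − 0.908464) = 0.988841
Series ([0.988841] and drive motor): 0.988841 × 0.786628 = 0.7779

0.7779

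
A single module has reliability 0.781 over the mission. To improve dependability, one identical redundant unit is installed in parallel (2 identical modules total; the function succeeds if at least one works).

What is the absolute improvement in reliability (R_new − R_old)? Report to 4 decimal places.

0.1710

R_before = 0.781
R_after = 1 − (1 − 0.781)^2 = 0.9520
ΔR = 0.9520 − 0.781 = 0.1710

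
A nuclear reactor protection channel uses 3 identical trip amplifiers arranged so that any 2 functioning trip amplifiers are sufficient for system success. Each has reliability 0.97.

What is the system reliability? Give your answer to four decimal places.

0.9974

R = Σ_{i=2}^{3} C(3,i) p^i (1−p)^{3−i} with p = 0.97
C(3,2)·0.97^2·0.03^1 = 0.084681
C(3,3)·0.97^3·0.03^0 = 0.912673
Sum = 0.9974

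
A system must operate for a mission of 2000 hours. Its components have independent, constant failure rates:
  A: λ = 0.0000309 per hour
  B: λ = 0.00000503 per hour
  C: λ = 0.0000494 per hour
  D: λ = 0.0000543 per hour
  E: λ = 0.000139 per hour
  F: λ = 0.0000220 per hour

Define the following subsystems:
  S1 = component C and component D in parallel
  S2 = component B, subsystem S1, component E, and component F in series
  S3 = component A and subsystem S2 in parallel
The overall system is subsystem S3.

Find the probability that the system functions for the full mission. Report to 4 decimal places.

0.9827

R(A) = exp(−0.0000309 × 2000) = 0.940071
R(B) = exp(−0.00000503 × 2000) = 0.989990
R(C) = exp(−0.0000494 × 2000) = 0.905924
R(D) = exp(−0.0000543 × 2000) = 0.897089
R(E) = exp(−0.000139 × 2000) = 0.757297
R(F) = exp(−0.0000220 × 2000) = 0.956954
Parallel (C and D): 1 − (1 − 0.905924)(1 − 0.897089) = 0.990319
Series (B, [0.990319], E, and F): 0.989990 × 0.990319 × 0.757297 × 0.956954 = 0.710499
Parallel (A and [0.710499]): 1 − (1 − 0.940071)(1 − 0.710499) = 0.9827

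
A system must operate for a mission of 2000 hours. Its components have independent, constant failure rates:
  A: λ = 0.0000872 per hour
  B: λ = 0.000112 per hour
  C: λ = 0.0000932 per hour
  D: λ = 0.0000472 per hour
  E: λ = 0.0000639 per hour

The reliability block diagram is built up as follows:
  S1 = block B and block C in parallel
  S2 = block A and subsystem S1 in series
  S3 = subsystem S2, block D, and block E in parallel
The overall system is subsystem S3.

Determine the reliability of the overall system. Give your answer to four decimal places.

R(A) = exp(−0.0000872 × 2000) = 0.839961
R(B) = exp(−0.000112 × 2000) = 0.799315
R(C) = exp(−0.0000932 × 2000) = 0.829942
R(D) = exp(−0.0000472 × 2000) = 0.909919
R(E) = exp(−0.0000639 × 2000) = 0.880029
Parallel (B and C): 1 − (1 − 0.799315)(1 − 0.829942) = 0.965872
Series (A and [0.965872]): 0.839961 × 0.965872 = 0.811295
Parallel ([0.811295], D, and E): 1 − (1 − 0.811295)(1 − 0.909919)(1 − 0.880029) = 0.9980

0.9980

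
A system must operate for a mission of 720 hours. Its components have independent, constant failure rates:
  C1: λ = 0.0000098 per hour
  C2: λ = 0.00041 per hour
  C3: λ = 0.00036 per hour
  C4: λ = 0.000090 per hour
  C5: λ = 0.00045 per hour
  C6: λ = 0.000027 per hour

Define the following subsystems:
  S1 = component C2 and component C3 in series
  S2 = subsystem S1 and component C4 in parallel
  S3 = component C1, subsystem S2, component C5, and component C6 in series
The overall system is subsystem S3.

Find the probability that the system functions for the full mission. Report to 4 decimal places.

R(C1) = exp(−0.0000098 × 720) = 0.992969
R(C2) = exp(−0.00041 × 720) = 0.744383
R(C3) = exp(−0.00036 × 720) = 0.771669
R(C4) = exp(−0.000090 × 720) = 0.937255
R(C5) = exp(−0.00045 × 720) = 0.723250
R(C6) = exp(−0.000027 × 720) = 0.980748
Series (C2 and C3): 0.744383 × 0.771669 = 0.574417
Parallel ([0.574417] and C4): 1 − (1 − 0.574417)(1 − 0.937255) = 0.973297
Series (C1, [0.973297], C5, and C6): 0.992969 × 0.973297 × 0.723250 × 0.980748 = 0.6855

0.6855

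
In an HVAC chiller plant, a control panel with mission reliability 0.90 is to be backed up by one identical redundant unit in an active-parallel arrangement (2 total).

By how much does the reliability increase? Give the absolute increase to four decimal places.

R_before = 0.90
R_after = 1 − (1 − 0.90)^2 = 0.9900
ΔR = 0.9900 − 0.90 = 0.0900

0.0900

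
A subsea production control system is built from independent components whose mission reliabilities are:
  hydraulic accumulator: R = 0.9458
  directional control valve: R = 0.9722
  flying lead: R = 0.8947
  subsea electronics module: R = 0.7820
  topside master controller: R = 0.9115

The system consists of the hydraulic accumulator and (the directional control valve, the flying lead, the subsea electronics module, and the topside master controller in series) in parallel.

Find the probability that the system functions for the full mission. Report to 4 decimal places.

Series (directional control valve, flying lead, subsea electronics module, and topside master controller): 0.972200 × 0.894700 × 0.782000 × 0.911500 = 0.620007
Parallel (hydraulic accumulator and [0.620007]): 1 − (1 − 0.945800)(1 − 0.620007) = 0.9794

0.9794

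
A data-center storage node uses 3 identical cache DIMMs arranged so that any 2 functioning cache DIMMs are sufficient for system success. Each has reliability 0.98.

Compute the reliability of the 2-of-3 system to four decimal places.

R = Σ_{i=2}^{3} C(3,i) p^i (1−p)^{3−i} with p = 0.98
C(3,2)·0.98^2·0.02^1 = 0.057624
C(3,3)·0.98^3·0.02^0 = 0.941192
Sum = 0.9988

0.9988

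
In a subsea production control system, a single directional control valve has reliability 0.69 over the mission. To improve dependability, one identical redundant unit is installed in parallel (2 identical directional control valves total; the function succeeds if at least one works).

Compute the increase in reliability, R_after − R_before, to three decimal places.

R_before = 0.69
R_after = 1 − (1 − 0.69)^2 = 0.904
ΔR = 0.904 − 0.69 = 0.214

0.214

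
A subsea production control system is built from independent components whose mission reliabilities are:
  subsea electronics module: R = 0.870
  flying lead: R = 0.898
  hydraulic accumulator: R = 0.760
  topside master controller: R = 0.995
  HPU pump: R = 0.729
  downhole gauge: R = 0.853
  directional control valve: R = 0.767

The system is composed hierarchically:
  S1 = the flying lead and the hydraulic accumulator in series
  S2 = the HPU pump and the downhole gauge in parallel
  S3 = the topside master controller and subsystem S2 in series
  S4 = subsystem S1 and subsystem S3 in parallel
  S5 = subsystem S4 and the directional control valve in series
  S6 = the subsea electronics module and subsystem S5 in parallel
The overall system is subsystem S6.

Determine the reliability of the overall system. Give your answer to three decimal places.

Series (flying lead and hydraulic accumulator): 0.89800 × 0.76000 = 0.68248
Parallel (HPU pump and downhole gauge): 1 − (1 − 0.72900)(1 − 0.85300) = 0.96016
Series (topside master controller and [0.96016]): 0.99500 × 0.96016 = 0.95536
Parallel ([0.68248] and [0.95536]): 1 − (1 − 0.68248)(1 − 0.95536) = 0.98583
Series ([0.98583] and directional control valve): 0.98583 × 0.76700 = 0.75613
Parallel (subsea electronics module and [0.75613]): 1 − (1 − 0.87000)(1 − 0.75613) = 0.968

0.968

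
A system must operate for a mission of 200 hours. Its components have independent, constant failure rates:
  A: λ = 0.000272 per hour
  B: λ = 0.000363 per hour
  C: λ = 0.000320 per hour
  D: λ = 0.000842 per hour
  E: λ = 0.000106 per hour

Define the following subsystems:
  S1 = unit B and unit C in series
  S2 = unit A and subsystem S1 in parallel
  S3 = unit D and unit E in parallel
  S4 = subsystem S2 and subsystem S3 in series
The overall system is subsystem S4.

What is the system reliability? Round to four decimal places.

0.9900

R(A) = exp(−0.000272 × 200) = 0.947053
R(B) = exp(−0.000363 × 200) = 0.929973
R(C) = exp(−0.000320 × 200) = 0.938005
R(D) = exp(−0.000842 × 200) = 0.845016
R(E) = exp(−0.000106 × 200) = 0.979023
Series (B and C): 0.929973 × 0.938005 = 0.872319
Parallel (A and [0.872319]): 1 − (1 − 0.947053)(1 − 0.872319) = 0.993240
Parallel (D and E): 1 − (1 − 0.845016)(1 − 0.979023) = 0.996749
Series ([0.993240] and [0.996749]): 0.993240 × 0.996749 = 0.9900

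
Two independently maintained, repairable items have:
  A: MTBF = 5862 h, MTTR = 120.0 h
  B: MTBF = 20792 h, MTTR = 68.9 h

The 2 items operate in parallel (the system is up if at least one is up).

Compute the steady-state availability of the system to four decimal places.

A(A) = MTBF/(MTBF+MTTR) = 5862/(5862+120.0) = 0.979940
A(B) = MTBF/(MTBF+MTTR) = 20792/(20792+68.9) = 0.996697
Parallel availability: 1 − (1 − 0.979940)(1 − 0.996697) = 0.9999

0.9999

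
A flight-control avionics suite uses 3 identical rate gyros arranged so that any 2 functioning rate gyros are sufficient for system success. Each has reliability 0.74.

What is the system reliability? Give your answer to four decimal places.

R = Σ_{i=2}^{3} C(3,i) p^i (1−p)^{3−i} with p = 0.74
C(3,2)·0.74^2·0.26^1 = 0.427128
C(3,3)·0.74^3·0.26^0 = 0.405224
Sum = 0.8324

0.8324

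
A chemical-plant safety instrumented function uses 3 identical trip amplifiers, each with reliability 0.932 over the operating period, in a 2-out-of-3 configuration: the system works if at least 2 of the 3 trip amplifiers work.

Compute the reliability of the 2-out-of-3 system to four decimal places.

R = Σ_{i=2}^{3} C(3,i) p^i (1−p)^{3−i} with p = 0.932
C(3,2)·0.932^2·0.068^1 = 0.177199
C(3,3)·0.932^3·0.068^0 = 0.809558
Sum = 0.9868

0.9868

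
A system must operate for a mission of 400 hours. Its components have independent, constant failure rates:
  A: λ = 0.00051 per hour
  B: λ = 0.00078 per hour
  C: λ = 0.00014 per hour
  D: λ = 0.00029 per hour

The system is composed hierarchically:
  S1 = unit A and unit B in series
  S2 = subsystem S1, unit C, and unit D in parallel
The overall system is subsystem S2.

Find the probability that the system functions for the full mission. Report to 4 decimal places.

0.9976

R(A) = exp(−0.00051 × 400) = 0.815462
R(B) = exp(−0.00078 × 400) = 0.731982
R(C) = exp(−0.00014 × 400) = 0.945539
R(D) = exp(−0.00029 × 400) = 0.890475
Series (A and B): 0.815462 × 0.731982 = 0.596904
Parallel ([0.596904], C, and D): 1 − (1 − 0.596904)(1 − 0.945539)(1 − 0.890475) = 0.9976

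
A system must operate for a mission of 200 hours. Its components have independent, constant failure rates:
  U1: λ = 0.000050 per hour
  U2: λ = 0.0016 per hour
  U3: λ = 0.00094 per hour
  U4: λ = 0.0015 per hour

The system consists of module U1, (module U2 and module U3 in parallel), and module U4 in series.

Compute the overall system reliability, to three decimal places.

R(U1) = exp(−0.000050 × 200) = 0.99005
R(U2) = exp(−0.0016 × 200) = 0.72615
R(U3) = exp(−0.00094 × 200) = 0.82861
R(U4) = exp(−0.0015 × 200) = 0.74082
Parallel (U2 and U3): 1 − (1 − 0.72615)(1 − 0.82861) = 0.95306
Series (U1, [0.95306], and U4): 0.99005 × 0.95306 × 0.74082 = 0.699

0.699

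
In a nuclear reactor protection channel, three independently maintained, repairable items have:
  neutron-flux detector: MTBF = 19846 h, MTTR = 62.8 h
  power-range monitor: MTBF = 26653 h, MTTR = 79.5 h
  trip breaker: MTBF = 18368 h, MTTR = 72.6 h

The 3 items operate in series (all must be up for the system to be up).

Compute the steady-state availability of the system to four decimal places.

0.9900

A(neutron-flux detector) = MTBF/(MTBF+MTTR) = 19846/(19846+62.8) = 0.996846
A(power-range monitor) = MTBF/(MTBF+MTTR) = 26653/(26653+79.5) = 0.997026
A(trip breaker) = MTBF/(MTBF+MTTR) = 18368/(18368+72.6) = 0.996063
Series availability: 0.996846 × 0.997026 × 0.996063 = 0.9900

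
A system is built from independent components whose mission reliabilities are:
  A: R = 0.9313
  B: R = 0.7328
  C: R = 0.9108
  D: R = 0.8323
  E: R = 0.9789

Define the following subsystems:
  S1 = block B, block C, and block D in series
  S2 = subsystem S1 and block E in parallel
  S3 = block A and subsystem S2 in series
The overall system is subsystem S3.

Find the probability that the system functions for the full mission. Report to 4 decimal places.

0.9226

Series (B, C, and D): 0.732800 × 0.910800 × 0.832300 = 0.555506
Parallel ([0.555506] and E): 1 − (1 − 0.555506)(1 − 0.978900) = 0.990621
Series (A and [0.990621]): 0.931300 × 0.990621 = 0.9226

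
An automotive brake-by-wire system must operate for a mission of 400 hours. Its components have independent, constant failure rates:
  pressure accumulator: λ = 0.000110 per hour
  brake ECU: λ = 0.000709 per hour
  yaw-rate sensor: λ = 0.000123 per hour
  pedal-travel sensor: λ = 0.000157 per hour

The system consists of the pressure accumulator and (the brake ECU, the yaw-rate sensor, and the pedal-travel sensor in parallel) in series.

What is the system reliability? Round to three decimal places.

0.956

R(pressure accumulator) = exp(−0.000110 × 400) = 0.95695
R(brake ECU) = exp(−0.000709 × 400) = 0.75307
R(yaw-rate sensor) = exp(−0.000123 × 400) = 0.95199
R(pedal-travel sensor) = exp(−0.000157 × 400) = 0.93913
Parallel (brake ECU, yaw-rate sensor, and pedal-travel sensor): 1 − (1 − 0.75307)(1 − 0.95199)(1 − 0.93913) = 0.99928
Series (pressure accumulator and [0.99928]): 0.95695 × 0.99928 = 0.956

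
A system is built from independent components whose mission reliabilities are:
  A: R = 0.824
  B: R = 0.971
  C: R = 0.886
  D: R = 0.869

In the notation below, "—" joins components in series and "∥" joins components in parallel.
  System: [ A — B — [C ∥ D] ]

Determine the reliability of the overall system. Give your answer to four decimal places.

Parallel (C and D): 1 − (1 − 0.886000)(1 − 0.869000) = 0.985066
Series (A, B, and [0.985066]): 0.824000 × 0.971000 × 0.985066 = 0.7882

0.7882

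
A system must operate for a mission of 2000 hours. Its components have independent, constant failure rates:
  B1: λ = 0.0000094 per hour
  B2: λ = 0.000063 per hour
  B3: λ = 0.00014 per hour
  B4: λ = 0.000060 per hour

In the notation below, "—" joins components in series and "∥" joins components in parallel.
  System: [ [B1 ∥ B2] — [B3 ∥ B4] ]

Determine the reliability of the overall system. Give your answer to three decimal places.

0.970

R(B1) = exp(−0.0000094 × 2000) = 0.98138
R(B2) = exp(−0.000063 × 2000) = 0.88161
R(B3) = exp(−0.00014 × 2000) = 0.75578
R(B4) = exp(−0.000060 × 2000) = 0.88692
Parallel (B1 and B2): 1 − (1 − 0.98138)(1 − 0.88161) = 0.99780
Parallel (B3 and B4): 1 − (1 − 0.75578)(1 − 0.88692) = 0.97238
Series ([0.99780] and [0.97238]): 0.99780 × 0.97238 = 0.970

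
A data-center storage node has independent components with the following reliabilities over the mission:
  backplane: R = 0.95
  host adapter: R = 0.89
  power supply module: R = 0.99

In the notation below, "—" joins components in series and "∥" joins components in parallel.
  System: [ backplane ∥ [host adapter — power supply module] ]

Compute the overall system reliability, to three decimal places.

Series (host adapter and power supply module): 0.89000 × 0.99000 = 0.88110
Parallel (backplane and [0.88110]): 1 − (1 − 0.95000)(1 − 0.88110) = 0.994

0.994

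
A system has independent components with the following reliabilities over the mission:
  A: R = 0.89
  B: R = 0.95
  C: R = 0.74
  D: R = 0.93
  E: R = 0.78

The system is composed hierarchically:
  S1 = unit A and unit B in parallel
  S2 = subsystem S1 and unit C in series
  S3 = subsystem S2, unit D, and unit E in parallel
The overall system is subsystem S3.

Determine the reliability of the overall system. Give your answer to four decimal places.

Parallel (A and B): 1 − (1 − 0.890000)(1 − 0.950000) = 0.994500
Series ([0.994500] and C): 0.994500 × 0.740000 = 0.735930
Parallel ([0.735930], D, and E): 1 − (1 − 0.735930)(1 − 0.930000)(1 − 0.780000) = 0.9959

0.9959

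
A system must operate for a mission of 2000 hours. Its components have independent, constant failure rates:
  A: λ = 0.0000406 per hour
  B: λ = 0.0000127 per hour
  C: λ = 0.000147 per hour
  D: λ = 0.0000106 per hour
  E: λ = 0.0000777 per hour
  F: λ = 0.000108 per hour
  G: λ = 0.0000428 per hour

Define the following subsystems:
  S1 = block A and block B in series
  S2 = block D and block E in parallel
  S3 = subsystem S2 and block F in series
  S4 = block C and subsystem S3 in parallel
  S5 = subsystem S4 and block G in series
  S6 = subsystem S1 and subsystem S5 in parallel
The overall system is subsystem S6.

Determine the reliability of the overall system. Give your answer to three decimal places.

0.987

R(A) = exp(−0.0000406 × 2000) = 0.92201
R(B) = exp(−0.0000127 × 2000) = 0.97492
R(C) = exp(−0.000147 × 2000) = 0.74528
R(D) = exp(−0.0000106 × 2000) = 0.97902
R(E) = exp(−0.0000777 × 2000) = 0.85607
R(F) = exp(−0.000108 × 2000) = 0.80574
R(G) = exp(−0.0000428 × 2000) = 0.91796
Series (A and B): 0.92201 × 0.97492 = 0.89889
Parallel (D and E): 1 − (1 − 0.97902)(1 − 0.85607) = 0.99698
Series ([0.99698] and F): 0.99698 × 0.80574 = 0.80331
Parallel (C and [0.80331]): 1 − (1 − 0.74528)(1 − 0.80331) = 0.94990
Series ([0.94990] and G): 0.94990 × 0.91796 = 0.87197
Parallel ([0.89889] and [0.87197]): 1 − (1 − 0.89889)(1 − 0.87197) = 0.987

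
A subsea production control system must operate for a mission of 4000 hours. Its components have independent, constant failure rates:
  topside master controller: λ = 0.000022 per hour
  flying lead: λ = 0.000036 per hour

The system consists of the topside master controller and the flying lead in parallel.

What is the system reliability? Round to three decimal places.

0.989

R(topside master controller) = exp(−0.000022 × 4000) = 0.91576
R(flying lead) = exp(−0.000036 × 4000) = 0.86589
Parallel (topside master controller and flying lead): 1 − (1 − 0.91576)(1 − 0.86589) = 0.989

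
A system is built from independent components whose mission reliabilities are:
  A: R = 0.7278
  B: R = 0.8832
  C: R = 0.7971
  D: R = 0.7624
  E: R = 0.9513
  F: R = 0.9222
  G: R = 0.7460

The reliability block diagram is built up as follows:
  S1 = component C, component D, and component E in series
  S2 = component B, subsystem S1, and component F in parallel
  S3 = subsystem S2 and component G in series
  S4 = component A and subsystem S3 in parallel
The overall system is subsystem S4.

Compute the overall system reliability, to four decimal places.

Series (C, D, and E): 0.797100 × 0.762400 × 0.951300 = 0.578114
Parallel (B, [0.578114], and F): 1 − (1 − 0.883200)(1 − 0.578114)(1 − 0.922200) = 0.996166
Series ([0.996166] and G): 0.996166 × 0.746000 = 0.743140
Parallel (A and [0.743140]): 1 − (1 − 0.727800)(1 − 0.743140) = 0.9301

0.9301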